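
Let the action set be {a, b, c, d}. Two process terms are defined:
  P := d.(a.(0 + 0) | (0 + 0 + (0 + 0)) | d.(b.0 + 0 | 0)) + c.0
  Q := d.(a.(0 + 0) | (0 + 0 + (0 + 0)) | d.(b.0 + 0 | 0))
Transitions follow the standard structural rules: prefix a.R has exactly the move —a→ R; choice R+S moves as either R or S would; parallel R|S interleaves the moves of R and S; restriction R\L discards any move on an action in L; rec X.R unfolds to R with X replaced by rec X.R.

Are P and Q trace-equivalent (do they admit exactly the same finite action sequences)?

Reachable graph of P (8 states):
  s0 = d.(a.(0 + 0) | (0 + 0 + (0 + 0)) | d.(b.0 + 0 | 0)) + c.0 → -c-> s1, -d-> s2
  s1 = 0 → (no moves)
  s2 = a.(0 + 0) | (0 + 0 + (0 + 0)) | d.(b.0 + 0 | 0) → -a-> s3, -d-> s4
  s3 = (0 + 0) | (0 + 0 + (0 + 0)) | d.(b.0 + 0 | 0) → -d-> s5
  s4 = a.(0 + 0) | (0 + 0 + (0 + 0)) | (b.0 + 0 | 0) → -a-> s5, -b-> s6
  s5 = (0 + 0) | (0 + 0 + (0 + 0)) | (b.0 + 0 | 0) → -b-> s7
  s6 = a.(0 + 0) | (0 + 0 + (0 + 0)) | 0 → -a-> s7
  s7 = (0 + 0) | (0 + 0 + (0 + 0)) | 0 → (no moves)
Reachable graph of Q (7 states):
  t0 = d.(a.(0 + 0) | (0 + 0 + (0 + 0)) | d.(b.0 + 0 | 0)) → -d-> t1
  t1 = a.(0 + 0) | (0 + 0 + (0 + 0)) | d.(b.0 + 0 | 0) → -a-> t2, -d-> t3
  t2 = (0 + 0) | (0 + 0 + (0 + 0)) | d.(b.0 + 0 | 0) → -d-> t4
  t3 = a.(0 + 0) | (0 + 0 + (0 + 0)) | (b.0 + 0 | 0) → -a-> t4, -b-> t5
  t4 = (0 + 0) | (0 + 0 + (0 + 0)) | (b.0 + 0 | 0) → -b-> t6
  t5 = a.(0 + 0) | (0 + 0 + (0 + 0)) | 0 → -a-> t6
  t6 = (0 + 0) | (0 + 0 + (0 + 0)) | 0 → (no moves)
Trace ⟨c⟩ through P, begin at {s0}:
  step 1 (c): {s1}
  ✓ P
Trace ⟨c⟩ through Q, begin at {t0}:
  step 1 (c): ∅  — Q cannot continue

NO — witness ⟨c⟩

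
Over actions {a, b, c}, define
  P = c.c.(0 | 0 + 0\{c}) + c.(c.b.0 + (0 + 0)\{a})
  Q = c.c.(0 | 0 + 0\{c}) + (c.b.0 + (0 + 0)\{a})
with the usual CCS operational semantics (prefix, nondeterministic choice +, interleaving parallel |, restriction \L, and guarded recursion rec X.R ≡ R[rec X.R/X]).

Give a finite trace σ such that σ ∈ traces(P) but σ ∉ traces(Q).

ccb

P's transition system — 6 states:
  u0 = c.c.(0 | 0 + 0\{c}) + c.(c.b.0 + (0 + 0)\{a}) | ··c··> u1, ··c··> u2
  u1 = c.(0 | 0 + 0\{c}) | ··c··> u3
  u2 = c.b.0 + (0 + 0)\{a} | ··c··> u4
  u3 = 0 | 0 + 0\{c} | ∅
  u4 = b.0 | ··b··> u5
  u5 = 0 | ∅
Q's transition system — 5 states:
  v0 = c.c.(0 | 0 + 0\{c}) + (c.b.0 + (0 + 0)\{a}) | ··c··> v1, ··c··> v2
  v1 = b.0 | ··b··> v3
  v2 = c.(0 | 0 + 0\{c}) | ··c··> v4
  v3 = 0 | ∅
  v4 = 0 | 0 + 0\{c} | ∅
Trace ⟨ccb⟩ through P, begin at {u0}:
  step 1 (c): {u1, u2}
  step 2 (c): {u3, u4}
  step 3 (b): {u5}
  — P admits the full trace.
Trace ⟨ccb⟩ through Q, begin at {v0}:
  step 1 (c): {v1, v2}
  step 2 (c): {v4}
  step 3 (b): ∅ (Q stuck)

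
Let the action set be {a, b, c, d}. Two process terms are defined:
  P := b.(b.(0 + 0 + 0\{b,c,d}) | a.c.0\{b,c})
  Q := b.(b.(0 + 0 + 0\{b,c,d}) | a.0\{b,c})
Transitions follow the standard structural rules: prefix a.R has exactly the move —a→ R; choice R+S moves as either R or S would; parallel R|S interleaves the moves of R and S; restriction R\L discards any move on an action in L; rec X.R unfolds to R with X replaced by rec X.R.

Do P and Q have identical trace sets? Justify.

trace-distinct — witness ⟨bac⟩

Reachable graph of P (7 states):
  p0 = b.(b.(0 + 0 + 0\{b,c,d}) | a.c.0\{b,c}) | =b=> p1
  p1 = b.(0 + 0 + 0\{b,c,d}) | a.c.0\{b,c} | =a=> p2, =b=> p3
  p2 = b.(0 + 0 + 0\{b,c,d}) | c.0\{b,c} | =b=> p4, =c=> p5
  p3 = (0 + 0 + 0\{b,c,d}) | a.c.0\{b,c} | =a=> p4
  p4 = (0 + 0 + 0\{b,c,d}) | c.0\{b,c} | =c=> p6
  p5 = b.(0 + 0 + 0\{b,c,d}) | 0\{b,c} | =b=> p6
  p6 = (0 + 0 + 0\{b,c,d}) | 0\{b,c} | ∅
Reachable graph of Q (5 states):
  q0 = b.(b.(0 + 0 + 0\{b,c,d}) | a.0\{b,c}) | =b=> q1
  q1 = b.(0 + 0 + 0\{b,c,d}) | a.0\{b,c} | =a=> q2, =b=> q3
  q2 = b.(0 + 0 + 0\{b,c,d}) | 0\{b,c} | =b=> q4
  q3 = (0 + 0 + 0\{b,c,d}) | a.0\{b,c} | =a=> q4
  q4 = (0 + 0 + 0\{b,c,d}) | 0\{b,c} | ∅
Trace ⟨bac⟩ through P, begin at {p0}:
  after b @ step 1: {p1}
  after a @ step 2: {p2}
  after c @ step 3: {p5}
  ✓ P
Trace ⟨bac⟩ through Q, begin at {q0}:
  after b @ step 1: {q1}
  after a @ step 2: {q2}
  after c @ step 3: ∅ (Q stuck)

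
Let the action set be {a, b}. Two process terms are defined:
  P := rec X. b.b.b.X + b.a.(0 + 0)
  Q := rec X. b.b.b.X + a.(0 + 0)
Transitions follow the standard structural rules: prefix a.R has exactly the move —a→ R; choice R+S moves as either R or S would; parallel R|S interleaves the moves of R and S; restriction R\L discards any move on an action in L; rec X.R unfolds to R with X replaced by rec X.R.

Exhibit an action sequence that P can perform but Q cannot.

ba

LTS(P): 5 reachable states
  s0 = rec X. b.b.b.X + b.a.(0 + 0) ⊢ ··b··> s1, ··b··> s2
  s1 = a.(0 + 0) ⊢ ··a··> s3
  s2 = b.b.(rec X. b.b.b.X + b.a.(0 + 0)) ⊢ ··b··> s4
  s3 = 0 + 0 ⊢ stopped
  s4 = b.(rec X. b.b.b.X + b.a.(0 + 0)) ⊢ ··b··> s0
LTS(Q): 4 reachable states
  t0 = rec X. b.b.b.X + a.(0 + 0) ⊢ ··a··> t1, ··b··> t2
  t1 = 0 + 0 ⊢ stopped
  t2 = b.b.(rec X. b.b.b.X + a.(0 + 0)) ⊢ ··b··> t3
  t3 = b.(rec X. b.b.b.X + a.(0 + 0)) ⊢ ··b··> t0
Run σ = ⟨ba⟩ on P: start {s0}
  step 1 (b): {s1, s2}
  step 2 (a): {s3}
  P completes σ.
Run σ = ⟨ba⟩ on Q: start {t0}
  step 1 (b): {t2}
  step 2 (a): ∅  — Q cannot continue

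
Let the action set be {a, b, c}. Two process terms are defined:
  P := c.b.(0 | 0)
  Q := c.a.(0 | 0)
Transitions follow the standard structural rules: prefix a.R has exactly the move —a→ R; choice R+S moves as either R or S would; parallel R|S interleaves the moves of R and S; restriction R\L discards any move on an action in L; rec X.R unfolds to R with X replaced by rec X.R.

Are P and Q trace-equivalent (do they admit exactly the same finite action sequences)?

trace-distinct — witness ⟨cb⟩

LTS(P): 3 reachable states
  s0 = c.b.(0 | 0) ⊢ —c→ s1
  s1 = b.(0 | 0) ⊢ —b→ s2
  s2 = 0 | 0 ⊢ ∅
LTS(Q): 3 reachable states
  t0 = c.a.(0 | 0) ⊢ —c→ t1
  t1 = a.(0 | 0) ⊢ —a→ t2
  t2 = 0 | 0 ⊢ ∅
Run σ = ⟨cb⟩ on P: start {s0}
  [1] c ⇒ {s1}
  [2] b ⇒ {s2}
  P completes σ.
Run σ = ⟨cb⟩ on Q: start {t0}
  [1] c ⇒ {t1}
  [2] b ⇒ no successor for Q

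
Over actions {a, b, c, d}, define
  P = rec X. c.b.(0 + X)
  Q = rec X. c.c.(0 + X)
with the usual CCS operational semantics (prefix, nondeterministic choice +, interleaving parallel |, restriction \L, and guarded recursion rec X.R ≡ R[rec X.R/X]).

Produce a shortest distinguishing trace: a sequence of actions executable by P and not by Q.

cb

P's transition system — 3 states:
  m0 = rec X. c.b.(0 + X) has moves —c→ m1
  m1 = b.(0 + (rec X. c.b.(0 + X))) has moves —b→ m2
  m2 = 0 + (rec X. c.b.(0 + X)) has moves —c→ m1
Q's transition system — 3 states:
  n0 = rec X. c.c.(0 + X) has moves —c→ n1
  n1 = c.(0 + (rec X. c.c.(0 + X))) has moves —c→ n2
  n2 = 0 + (rec X. c.c.(0 + X)) has moves —c→ n1
Run σ = ⟨cb⟩ on P: start {m0}
  step 1 (c): {m1}
  step 2 (b): {m2}
  P completes σ.
Run σ = ⟨cb⟩ on Q: start {n0}
  step 1 (c): {n1}
  step 2 (b): ∅ (Q stuck)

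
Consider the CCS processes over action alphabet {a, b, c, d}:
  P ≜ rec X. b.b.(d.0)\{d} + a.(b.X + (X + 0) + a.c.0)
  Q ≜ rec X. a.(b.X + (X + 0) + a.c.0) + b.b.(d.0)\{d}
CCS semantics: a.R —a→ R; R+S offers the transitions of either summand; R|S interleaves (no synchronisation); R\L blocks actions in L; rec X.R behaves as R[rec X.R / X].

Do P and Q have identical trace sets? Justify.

P's transition system — 6 states:
  p0 = rec X. b.b.(d.0)\{d} + a.(b.X + (X + 0) + a.c.0) → -a-> p1, -b-> p2
  p1 = b.(rec X. b.b.(d.0)\{d} + a.(b.X + (X + 0) + a.c.0)) + ((rec X. b.b.(d.0)\{d} + a.(b.X + (X + 0) + a.c.0)) + 0) + a.c.0 → -a-> p1, -a-> p3, -b-> p0, -b-> p2
  p2 = b.(d.0)\{d} → -b-> p4
  p3 = c.0 → -c-> p5
  p4 = (d.0)\{d} → (no moves)
  p5 = 0 → (no moves)
Q's transition system — 6 states:
  q0 = rec X. a.(b.X + (X + 0) + a.c.0) + b.b.(d.0)\{d} → -a-> q1, -b-> q2
  q1 = b.(rec X. a.(b.X + (X + 0) + a.c.0) + b.b.(d.0)\{d}) + ((rec X. a.(b.X + (X + 0) + a.c.0) + b.b.(d.0)\{d}) + 0) + a.c.0 → -a-> q1, -a-> q3, -b-> q0, -b-> q2
  q2 = b.(d.0)\{d} → -b-> q4
  q3 = c.0 → -c-> q5
  q4 = (d.0)\{d} → (no moves)
  q5 = 0 → (no moves)
Bisimilarity quotient blocks:
  B0 = {p0, q0}
  B1 = {p1, q1}
  B2 = {p3, q3}
  B3 = {p4, p5, q4, q5}
  B4 = {p2, q2}
p0 ∈ B0, q0 ∈ B0 → same block
Bisimilar ⇒ trace-equivalent.

trace-equivalent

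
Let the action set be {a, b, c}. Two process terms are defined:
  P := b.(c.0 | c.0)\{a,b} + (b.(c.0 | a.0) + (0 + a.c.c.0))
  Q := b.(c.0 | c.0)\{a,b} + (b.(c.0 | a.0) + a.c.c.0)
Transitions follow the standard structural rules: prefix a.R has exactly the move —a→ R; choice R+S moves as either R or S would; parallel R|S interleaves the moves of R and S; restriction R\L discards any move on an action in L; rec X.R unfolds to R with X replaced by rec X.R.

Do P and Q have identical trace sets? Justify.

YES

P's transition system — 12 states:
  u0 = b.(c.0 | c.0)\{a,b} + (b.(c.0 | a.0) + (0 + a.c.c.0)) | --a--▸ u1, --b--▸ u2, --b--▸ u3
  u1 = c.c.0 | --c--▸ u4
  u2 = (c.0 | c.0)\{a,b} | --c--▸ u5, --c--▸ u6
  u3 = c.0 | a.0 | --a--▸ u7, --c--▸ u8
  u4 = c.0 | --c--▸ u9
  u5 = (0 | c.0)\{a,b} | --c--▸ u10
  u6 = (c.0 | 0)\{a,b} | --c--▸ u10
  u7 = c.0 | 0 | --c--▸ u11
  u8 = 0 | a.0 | --a--▸ u11
  u9 = 0 | deadlocked
  u10 = (0 | 0)\{a,b} | deadlocked
  u11 = 0 | 0 | deadlocked
Q's transition system — 12 states:
  v0 = b.(c.0 | c.0)\{a,b} + (b.(c.0 | a.0) + a.c.c.0) | --a--▸ v1, --b--▸ v2, --b--▸ v3
  v1 = c.c.0 | --c--▸ v4
  v2 = (c.0 | c.0)\{a,b} | --c--▸ v5, --c--▸ v6
  v3 = c.0 | a.0 | --a--▸ v7, --c--▸ v8
  v4 = c.0 | --c--▸ v9
  v5 = (0 | c.0)\{a,b} | --c--▸ v10
  v6 = (c.0 | 0)\{a,b} | --c--▸ v10
  v7 = c.0 | 0 | --c--▸ v11
  v8 = 0 | a.0 | --a--▸ v11
  v9 = 0 | deadlocked
  v10 = (0 | 0)\{a,b} | deadlocked
  v11 = 0 | 0 | deadlocked
Coarsest stable partition (strong bisimilarity classes):
  B0 = {u0, v0}
  B1 = {u3, v3}
  B2 = {u4, u5, u6, u7, v4, v5, v6, v7}
  B3 = {u10, u11, u9, v10, v11, v9}
  B4 = {u8, v8}
  B5 = {u1, u2, v1, v2}
u0 ∈ B0, v0 ∈ B0 → same block
Bisimilar ⇒ trace-equivalent.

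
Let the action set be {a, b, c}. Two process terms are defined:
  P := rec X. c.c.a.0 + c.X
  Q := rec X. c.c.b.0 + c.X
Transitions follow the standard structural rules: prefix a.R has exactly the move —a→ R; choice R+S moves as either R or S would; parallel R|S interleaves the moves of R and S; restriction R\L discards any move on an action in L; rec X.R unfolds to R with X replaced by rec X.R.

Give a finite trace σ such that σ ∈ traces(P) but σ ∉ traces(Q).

LTS(P): 4 reachable states
  p0 = rec X. c.c.a.0 + c.X has moves =c=> p0, =c=> p1
  p1 = c.a.0 has moves =c=> p2
  p2 = a.0 has moves =a=> p3
  p3 = 0 has moves stopped
LTS(Q): 4 reachable states
  q0 = rec X. c.c.b.0 + c.X has moves =c=> q0, =c=> q1
  q1 = c.b.0 has moves =c=> q2
  q2 = b.0 has moves =b=> q3
  q3 = 0 has moves stopped
Run σ = ⟨cca⟩ on P: start {p0}
  step 1 (c): {p0, p1}
  step 2 (c): {p0, p1, p2}
  step 3 (a): {p3}
  ✓ P
Run σ = ⟨cca⟩ on Q: start {q0}
  step 1 (c): {q0, q1}
  step 2 (c): {q0, q1, q2}
  step 3 (a): no successor for Q

cca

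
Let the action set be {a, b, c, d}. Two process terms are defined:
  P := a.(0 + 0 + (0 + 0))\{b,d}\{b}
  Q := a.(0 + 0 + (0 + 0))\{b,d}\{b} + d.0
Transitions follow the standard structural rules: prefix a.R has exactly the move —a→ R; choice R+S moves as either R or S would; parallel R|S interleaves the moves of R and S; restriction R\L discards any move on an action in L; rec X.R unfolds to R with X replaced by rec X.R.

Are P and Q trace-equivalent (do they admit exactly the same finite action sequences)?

trace-distinct — witness ⟨d⟩

LTS(P): 2 reachable states
  u0 = a.(0 + 0 + (0 + 0))\{b,d}\{b} → -a-> u1
  u1 = (0 + 0 + (0 + 0))\{b,d}\{b} → ∅
LTS(Q): 3 reachable states
  v0 = a.(0 + 0 + (0 + 0))\{b,d}\{b} + d.0 → -a-> v1, -d-> v2
  v1 = (0 + 0 + (0 + 0))\{b,d}\{b} → ∅
  v2 = 0 → ∅
Trace ⟨d⟩ through Q, begin at {v0}:
  [1] d ⇒ {v2}
  ✓ Q
Trace ⟨d⟩ through P, begin at {u0}:
  [1] d ⇒ ∅  — P cannot continue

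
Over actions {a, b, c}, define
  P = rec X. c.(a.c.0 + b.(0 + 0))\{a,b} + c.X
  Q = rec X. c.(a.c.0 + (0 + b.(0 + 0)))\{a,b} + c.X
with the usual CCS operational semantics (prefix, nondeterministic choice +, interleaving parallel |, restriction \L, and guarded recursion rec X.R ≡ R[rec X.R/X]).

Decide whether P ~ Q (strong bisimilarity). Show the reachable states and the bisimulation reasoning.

LTS(P): 2 reachable states
  u0 = rec X. c.(a.c.0 + b.(0 + 0))\{a,b} + c.X has moves —c→ u0, —c→ u1
  u1 = (a.c.0 + b.(0 + 0))\{a,b} has moves (no moves)
LTS(Q): 2 reachable states
  v0 = rec X. c.(a.c.0 + (0 + b.(0 + 0)))\{a,b} + c.X has moves —c→ v0, —c→ v1
  v1 = (a.c.0 + (0 + b.(0 + 0)))\{a,b} has moves (no moves)
Partition-refinement fixed point:
  B0 = {u0, v0}
  B1 = {u1, v1}
u0 ∈ B0, v0 ∈ B0 → same block

YES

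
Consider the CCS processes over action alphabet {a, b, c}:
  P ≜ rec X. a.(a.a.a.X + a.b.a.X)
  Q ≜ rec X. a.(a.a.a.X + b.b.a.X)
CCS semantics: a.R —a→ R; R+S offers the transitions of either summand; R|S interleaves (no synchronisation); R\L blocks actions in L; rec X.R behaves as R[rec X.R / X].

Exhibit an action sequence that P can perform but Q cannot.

P's transition system — 5 states:
  p0 = rec X. a.(a.a.a.X + a.b.a.X) | —a→ p1
  p1 = a.a.a.(rec X. a.(a.a.a.X + a.b.a.X)) + a.b.a.(rec X. a.(a.a.a.X + a.b.a.X)) | —a→ p2, —a→ p3
  p2 = a.a.(rec X. a.(a.a.a.X + a.b.a.X)) | —a→ p4
  p3 = b.a.(rec X. a.(a.a.a.X + a.b.a.X)) | —b→ p4
  p4 = a.(rec X. a.(a.a.a.X + a.b.a.X)) | —a→ p0
Q's transition system — 5 states:
  q0 = rec X. a.(a.a.a.X + b.b.a.X) | —a→ q1
  q1 = a.a.a.(rec X. a.(a.a.a.X + b.b.a.X)) + b.b.a.(rec X. a.(a.a.a.X + b.b.a.X)) | —a→ q2, —b→ q3
  q2 = a.a.(rec X. a.(a.a.a.X + b.b.a.X)) | —a→ q4
  q3 = b.a.(rec X. a.(a.a.a.X + b.b.a.X)) | —b→ q4
  q4 = a.(rec X. a.(a.a.a.X + b.b.a.X)) | —a→ q0
Executing aab from P (initial set {p0}):
  step 1 (a): {p1}
  step 2 (a): {p2, p3}
  step 3 (b): {p4}
  ✓ P
Executing aab from Q (initial set {q0}):
  step 1 (a): {q1}
  step 2 (a): {q2}
  step 3 (b): no successor for Q

aab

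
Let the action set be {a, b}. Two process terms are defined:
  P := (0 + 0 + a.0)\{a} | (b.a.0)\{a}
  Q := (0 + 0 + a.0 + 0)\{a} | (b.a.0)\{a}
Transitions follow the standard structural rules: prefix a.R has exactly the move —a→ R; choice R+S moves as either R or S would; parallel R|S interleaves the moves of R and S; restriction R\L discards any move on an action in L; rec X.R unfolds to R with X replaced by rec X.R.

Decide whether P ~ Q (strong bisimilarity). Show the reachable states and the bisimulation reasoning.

P's transition system — 2 states:
  p0 = (0 + 0 + a.0)\{a} | (b.a.0)\{a} has moves —b→ p1
  p1 = (0 + 0 + a.0)\{a} | (a.0)\{a} has moves stopped
Q's transition system — 2 states:
  q0 = (0 + 0 + a.0 + 0)\{a} | (b.a.0)\{a} has moves —b→ q1
  q1 = (0 + 0 + a.0 + 0)\{a} | (a.0)\{a} has moves stopped
Coarsest stable partition (strong bisimilarity classes):
  B0 = {p0, q0}
  B1 = {p1, q1}
p0 ∈ B0, q0 ∈ B0 → same block

bisimilar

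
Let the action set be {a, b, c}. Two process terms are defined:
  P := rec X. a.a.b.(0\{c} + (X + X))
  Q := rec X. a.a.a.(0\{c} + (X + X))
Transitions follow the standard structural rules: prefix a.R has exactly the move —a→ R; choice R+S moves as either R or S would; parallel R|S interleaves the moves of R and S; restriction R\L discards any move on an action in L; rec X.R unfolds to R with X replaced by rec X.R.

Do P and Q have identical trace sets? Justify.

trace-distinct — witness ⟨aab⟩

P's transition system — 4 states:
  m0 = rec X. a.a.b.(0\{c} + (X + X)) ⊢ --a--▸ m1
  m1 = a.b.(0\{c} + ((rec X. a.a.b.(0\{c} + (X + X))) + (rec X. a.a.b.(0\{c} + (X + X))))) ⊢ --a--▸ m2
  m2 = b.(0\{c} + ((rec X. a.a.b.(0\{c} + (X + X))) + (rec X. a.a.b.(0\{c} + (X + X))))) ⊢ --b--▸ m3
  m3 = 0\{c} + ((rec X. a.a.b.(0\{c} + (X + X))) + (rec X. a.a.b.(0\{c} + (X + X)))) ⊢ --a--▸ m1
Q's transition system — 4 states:
  n0 = rec X. a.a.a.(0\{c} + (X + X)) ⊢ --a--▸ n1
  n1 = a.a.(0\{c} + ((rec X. a.a.a.(0\{c} + (X + X))) + (rec X. a.a.a.(0\{c} + (X + X))))) ⊢ --a--▸ n2
  n2 = a.(0\{c} + ((rec X. a.a.a.(0\{c} + (X + X))) + (rec X. a.a.a.(0\{c} + (X + X))))) ⊢ --a--▸ n3
  n3 = 0\{c} + ((rec X. a.a.a.(0\{c} + (X + X))) + (rec X. a.a.a.(0\{c} + (X + X)))) ⊢ --a--▸ n1
Trace ⟨aab⟩ through P, begin at {m0}:
  after a @ step 1: {m1}
  after a @ step 2: {m2}
  after b @ step 3: {m3}
  ✓ P
Trace ⟨aab⟩ through Q, begin at {n0}:
  after a @ step 1: {n1}
  after a @ step 2: {n2}
  after b @ step 3: ∅  — Q cannot continue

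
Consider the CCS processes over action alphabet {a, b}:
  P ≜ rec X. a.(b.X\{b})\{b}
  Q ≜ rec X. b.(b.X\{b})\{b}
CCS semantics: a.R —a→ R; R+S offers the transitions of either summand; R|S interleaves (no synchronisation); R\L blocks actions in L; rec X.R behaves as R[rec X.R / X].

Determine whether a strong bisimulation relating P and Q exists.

not bisimilar

LTS(P): 2 reachable states
  p0 = rec X. a.(b.X\{b})\{b} → -a-> p1
  p1 = (b.(rec X. a.(b.X\{b})\{b})\{b})\{b} → (no moves)
LTS(Q): 2 reachable states
  q0 = rec X. b.(b.X\{b})\{b} → -b-> q1
  q1 = (b.(rec X. b.(b.X\{b})\{b})\{b})\{b} → (no moves)
Bisimilarity quotient blocks:
  B0 = {p0}
  B1 = {p1, q1}
  B2 = {q0}
p0 ∈ B0, q0 ∈ B2 → different blocks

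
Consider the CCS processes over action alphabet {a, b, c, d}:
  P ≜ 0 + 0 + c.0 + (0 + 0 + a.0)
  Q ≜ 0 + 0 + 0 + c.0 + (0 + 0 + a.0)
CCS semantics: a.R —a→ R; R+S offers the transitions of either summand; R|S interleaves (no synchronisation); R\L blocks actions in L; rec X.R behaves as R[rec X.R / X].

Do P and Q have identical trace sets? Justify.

LTS(P): 2 reachable states
  p0 = 0 + 0 + c.0 + (0 + 0 + a.0) ⊢ -a-> p1, -c-> p1
  p1 = 0 ⊢ stopped
LTS(Q): 2 reachable states
  q0 = 0 + 0 + 0 + c.0 + (0 + 0 + a.0) ⊢ -a-> q1, -c-> q1
  q1 = 0 ⊢ stopped
Bisimilarity quotient blocks:
  B0 = {p0, q0}
  B1 = {p1, q1}
p0 ∈ B0, q0 ∈ B0 → same block
Bisimilar ⇒ trace-equivalent.

trace-equivalent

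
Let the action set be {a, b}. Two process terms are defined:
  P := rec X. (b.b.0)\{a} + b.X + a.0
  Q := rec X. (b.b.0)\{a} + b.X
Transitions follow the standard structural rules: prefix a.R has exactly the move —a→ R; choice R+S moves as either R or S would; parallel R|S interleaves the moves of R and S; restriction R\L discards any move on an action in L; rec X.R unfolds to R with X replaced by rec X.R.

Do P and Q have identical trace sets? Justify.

LTS(P): 4 reachable states
  p0 = rec X. (b.b.0)\{a} + b.X + a.0 | ··a··> p1, ··b··> p0, ··b··> p2
  p1 = 0 | deadlocked
  p2 = (b.0)\{a} | ··b··> p3
  p3 = 0\{a} | deadlocked
LTS(Q): 3 reachable states
  q0 = rec X. (b.b.0)\{a} + b.X | ··b··> q0, ··b··> q1
  q1 = (b.0)\{a} | ··b··> q2
  q2 = 0\{a} | deadlocked
Run σ = ⟨a⟩ on P: start {p0}
  [1] a ⇒ {p1}
  ✓ P
Run σ = ⟨a⟩ on Q: start {q0}
  [1] a ⇒ ∅ (Q stuck)

traces(P) ≠ traces(Q) — witness ⟨a⟩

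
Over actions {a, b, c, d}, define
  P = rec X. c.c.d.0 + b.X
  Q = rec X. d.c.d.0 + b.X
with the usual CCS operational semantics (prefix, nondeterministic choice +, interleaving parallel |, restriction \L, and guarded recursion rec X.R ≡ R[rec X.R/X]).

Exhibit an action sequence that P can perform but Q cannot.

P's transition system — 4 states:
  m0 = rec X. c.c.d.0 + b.X ⊢ ··b··> m0, ··c··> m1
  m1 = c.d.0 ⊢ ··c··> m2
  m2 = d.0 ⊢ ··d··> m3
  m3 = 0 ⊢ stopped
Q's transition system — 4 states:
  n0 = rec X. d.c.d.0 + b.X ⊢ ··b··> n0, ··d··> n1
  n1 = c.d.0 ⊢ ··c··> n2
  n2 = d.0 ⊢ ··d··> n3
  n3 = 0 ⊢ stopped
Executing c from P (initial set {m0}):
  step 1 (c): {m1}
  P completes σ.
Executing c from Q (initial set {n0}):
  step 1 (c): ∅ (Q stuck)

c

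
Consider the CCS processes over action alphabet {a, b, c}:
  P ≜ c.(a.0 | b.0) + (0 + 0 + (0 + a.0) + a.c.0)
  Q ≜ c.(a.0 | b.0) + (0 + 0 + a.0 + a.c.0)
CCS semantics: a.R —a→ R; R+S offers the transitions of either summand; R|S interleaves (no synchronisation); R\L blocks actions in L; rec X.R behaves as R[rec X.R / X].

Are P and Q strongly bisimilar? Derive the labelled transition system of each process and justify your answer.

YES

LTS(P): 7 reachable states
  s0 = c.(a.0 | b.0) + (0 + 0 + (0 + a.0) + a.c.0) ⊢ —a→ s1, —a→ s2, —c→ s3
  s1 = 0 ⊢ ·
  s2 = c.0 ⊢ —c→ s1
  s3 = a.0 | b.0 ⊢ —a→ s4, —b→ s5
  s4 = 0 | b.0 ⊢ —b→ s6
  s5 = a.0 | 0 ⊢ —a→ s6
  s6 = 0 | 0 ⊢ ·
LTS(Q): 7 reachable states
  t0 = c.(a.0 | b.0) + (0 + 0 + a.0 + a.c.0) ⊢ —a→ t1, —a→ t2, —c→ t3
  t1 = 0 ⊢ ·
  t2 = c.0 ⊢ —c→ t1
  t3 = a.0 | b.0 ⊢ —a→ t4, —b→ t5
  t4 = 0 | b.0 ⊢ —b→ t6
  t5 = a.0 | 0 ⊢ —a→ t6
  t6 = 0 | 0 ⊢ ·
Coarsest stable partition (strong bisimilarity classes):
  B0 = {s0, t0}
  B1 = {s3, t3}
  B2 = {s4, t4}
  B3 = {s1, s6, t1, t6}
  B4 = {s5, t5}
  B5 = {s2, t2}
s0 ∈ B0, t0 ∈ B0 → same block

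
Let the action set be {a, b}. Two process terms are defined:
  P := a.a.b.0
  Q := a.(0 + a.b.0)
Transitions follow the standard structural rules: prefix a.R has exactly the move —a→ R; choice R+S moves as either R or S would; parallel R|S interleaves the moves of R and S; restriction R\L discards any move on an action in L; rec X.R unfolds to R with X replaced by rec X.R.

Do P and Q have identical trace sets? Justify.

YES

LTS(P): 4 reachable states
  s0 = a.a.b.0 ⊢ =a=> s1
  s1 = a.b.0 ⊢ =a=> s2
  s2 = b.0 ⊢ =b=> s3
  s3 = 0 ⊢ ·
LTS(Q): 4 reachable states
  t0 = a.(0 + a.b.0) ⊢ =a=> t1
  t1 = 0 + a.b.0 ⊢ =a=> t2
  t2 = b.0 ⊢ =b=> t3
  t3 = 0 ⊢ ·
Partition-refinement fixed point:
  B0 = {s0, t0}
  B1 = {s1, t1}
  B2 = {s2, t2}
  B3 = {s3, t3}
s0 ∈ B0, t0 ∈ B0 → same block
Bisimilar ⇒ trace-equivalent.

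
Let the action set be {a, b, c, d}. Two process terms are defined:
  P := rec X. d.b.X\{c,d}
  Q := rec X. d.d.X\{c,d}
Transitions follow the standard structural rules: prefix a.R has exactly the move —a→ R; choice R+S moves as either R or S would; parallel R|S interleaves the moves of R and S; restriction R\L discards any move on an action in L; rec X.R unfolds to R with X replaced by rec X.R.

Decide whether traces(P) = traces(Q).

LTS(P): 3 reachable states
  u0 = rec X. d.b.X\{c,d} ⊢ —d→ u1
  u1 = b.(rec X. d.b.X\{c,d})\{c,d} ⊢ —b→ u2
  u2 = (rec X. d.b.X\{c,d})\{c,d} ⊢ ·
LTS(Q): 3 reachable states
  v0 = rec X. d.d.X\{c,d} ⊢ —d→ v1
  v1 = d.(rec X. d.d.X\{c,d})\{c,d} ⊢ —d→ v2
  v2 = (rec X. d.d.X\{c,d})\{c,d} ⊢ ·
Trace ⟨db⟩ through P, begin at {u0}:
  step 1 (d): {u1}
  step 2 (b): {u2}
  ✓ P
Trace ⟨db⟩ through Q, begin at {v0}:
  step 1 (d): {v1}
  step 2 (b): ∅  — Q cannot continue

traces(P) ≠ traces(Q) — witness ⟨db⟩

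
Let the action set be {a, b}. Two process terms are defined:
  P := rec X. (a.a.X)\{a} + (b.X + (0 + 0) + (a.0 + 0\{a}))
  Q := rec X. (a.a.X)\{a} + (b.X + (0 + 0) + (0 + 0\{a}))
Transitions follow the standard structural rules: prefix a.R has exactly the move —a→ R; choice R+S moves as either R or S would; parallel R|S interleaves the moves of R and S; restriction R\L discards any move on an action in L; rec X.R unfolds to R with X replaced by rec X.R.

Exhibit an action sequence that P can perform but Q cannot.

P's transition system — 2 states:
  s0 = rec X. (a.a.X)\{a} + (b.X + (0 + 0) + (a.0 + 0\{a})) ⊢ —a→ s1, —b→ s0
  s1 = 0 ⊢ stopped
Q's transition system — 1 states:
  t0 = rec X. (a.a.X)\{a} + (b.X + (0 + 0) + (0 + 0\{a})) ⊢ —b→ t0
Trace ⟨a⟩ through P, begin at {s0}:
  [1] a ⇒ {s1}
  — P admits the full trace.
Trace ⟨a⟩ through Q, begin at {t0}:
  [1] a ⇒ ∅  — Q cannot continue

a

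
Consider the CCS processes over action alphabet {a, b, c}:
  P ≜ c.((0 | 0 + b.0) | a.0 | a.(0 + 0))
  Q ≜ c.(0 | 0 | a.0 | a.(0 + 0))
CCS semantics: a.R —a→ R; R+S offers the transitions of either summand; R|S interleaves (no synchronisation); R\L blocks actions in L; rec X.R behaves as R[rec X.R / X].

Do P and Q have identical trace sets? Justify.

Reachable graph of P (9 states):
  m0 = c.((0 | 0 + b.0) | a.0 | a.(0 + 0)) | =c=> m1
  m1 = (0 | 0 + b.0) | a.0 | a.(0 + 0) | =a=> m2, =a=> m3, =b=> m4
  m2 = (0 | 0 + b.0) | 0 | a.(0 + 0) | =a=> m5, =b=> m6
  m3 = (0 | 0 + b.0) | a.0 | (0 + 0) | =a=> m5, =b=> m7
  m4 = 0 | a.0 | a.(0 + 0) | =a=> m6, =a=> m7
  m5 = (0 | 0 + b.0) | 0 | (0 + 0) | =b=> m8
  m6 = 0 | 0 | a.(0 + 0) | =a=> m8
  m7 = 0 | a.0 | (0 + 0) | =a=> m8
  m8 = 0 | 0 | (0 + 0) | ·
Reachable graph of Q (5 states):
  n0 = c.(0 | 0 | a.0 | a.(0 + 0)) | =c=> n1
  n1 = 0 | 0 | a.0 | a.(0 + 0) | =a=> n2, =a=> n3
  n2 = 0 | 0 | 0 | a.(0 + 0) | =a=> n4
  n3 = 0 | 0 | a.0 | (0 + 0) | =a=> n4
  n4 = 0 | 0 | 0 | (0 + 0) | ·
Run σ = ⟨cb⟩ on P: start {m0}
  [1] c ⇒ {m1}
  [2] b ⇒ {m4}
  — P admits the full trace.
Run σ = ⟨cb⟩ on Q: start {n0}
  [1] c ⇒ {n1}
  [2] b ⇒ ∅ (Q stuck)

trace-distinct — witness ⟨cb⟩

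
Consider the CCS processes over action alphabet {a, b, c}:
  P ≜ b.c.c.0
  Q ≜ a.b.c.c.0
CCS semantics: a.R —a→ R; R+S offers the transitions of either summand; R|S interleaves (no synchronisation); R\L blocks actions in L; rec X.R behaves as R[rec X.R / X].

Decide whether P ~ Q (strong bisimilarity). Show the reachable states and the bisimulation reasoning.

P ≁ Q

LTS(P): 4 reachable states
  s0 = b.c.c.0 ⊢ —b→ s1
  s1 = c.c.0 ⊢ —c→ s2
  s2 = c.0 ⊢ —c→ s3
  s3 = 0 ⊢ ∅
LTS(Q): 5 reachable states
  t0 = a.b.c.c.0 ⊢ —a→ t1
  t1 = b.c.c.0 ⊢ —b→ t2
  t2 = c.c.0 ⊢ —c→ t3
  t3 = c.0 ⊢ —c→ t4
  t4 = 0 ⊢ ∅
Coarsest stable partition (strong bisimilarity classes):
  B0 = {s0, t1}
  B1 = {s1, t2}
  B2 = {s2, t3}
  B3 = {s3, t4}
  B4 = {t0}
s0 ∈ B0, t0 ∈ B4 → different blocks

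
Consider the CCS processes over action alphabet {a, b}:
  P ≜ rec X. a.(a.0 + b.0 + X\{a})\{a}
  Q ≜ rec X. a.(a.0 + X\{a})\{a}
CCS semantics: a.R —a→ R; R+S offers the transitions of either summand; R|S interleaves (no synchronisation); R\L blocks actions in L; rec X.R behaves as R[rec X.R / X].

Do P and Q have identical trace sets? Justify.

traces(P) ≠ traces(Q) — witness ⟨ab⟩

LTS(P): 3 reachable states
  u0 = rec X. a.(a.0 + b.0 + X\{a})\{a} has moves =a=> u1
  u1 = (a.0 + b.0 + (rec X. a.(a.0 + b.0 + X\{a})\{a})\{a})\{a} has moves =b=> u2
  u2 = 0\{a} has moves ·
LTS(Q): 2 reachable states
  v0 = rec X. a.(a.0 + X\{a})\{a} has moves =a=> v1
  v1 = (a.0 + (rec X. a.(a.0 + X\{a})\{a})\{a})\{a} has moves ·
Trace ⟨ab⟩ through P, begin at {u0}:
  [1] a ⇒ {u1}
  [2] b ⇒ {u2}
  P completes σ.
Trace ⟨ab⟩ through Q, begin at {v0}:
  [1] a ⇒ {v1}
  [2] b ⇒ ∅ (Q stuck)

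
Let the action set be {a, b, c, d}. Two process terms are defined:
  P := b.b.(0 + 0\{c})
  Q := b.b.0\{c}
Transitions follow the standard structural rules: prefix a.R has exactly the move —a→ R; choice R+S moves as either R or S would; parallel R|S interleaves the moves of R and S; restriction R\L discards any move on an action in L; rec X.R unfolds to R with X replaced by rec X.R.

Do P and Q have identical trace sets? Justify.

YES

P's transition system — 3 states:
  m0 = b.b.(0 + 0\{c}) :: =b=> m1
  m1 = b.(0 + 0\{c}) :: =b=> m2
  m2 = 0 + 0\{c} :: stopped
Q's transition system — 3 states:
  n0 = b.b.0\{c} :: =b=> n1
  n1 = b.0\{c} :: =b=> n2
  n2 = 0\{c} :: stopped
Bisimilarity quotient blocks:
  B0 = {m0, n0}
  B1 = {m1, n1}
  B2 = {m2, n2}
m0 ∈ B0, n0 ∈ B0 → same block
Bisimilar ⇒ trace-equivalent.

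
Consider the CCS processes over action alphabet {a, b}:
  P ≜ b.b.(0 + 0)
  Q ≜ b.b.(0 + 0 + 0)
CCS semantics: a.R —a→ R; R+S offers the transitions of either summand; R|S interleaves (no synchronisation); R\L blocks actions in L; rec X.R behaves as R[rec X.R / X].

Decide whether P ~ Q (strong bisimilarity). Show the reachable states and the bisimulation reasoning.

LTS(P): 3 reachable states
  m0 = b.b.(0 + 0) :: —b→ m1
  m1 = b.(0 + 0) :: —b→ m2
  m2 = 0 + 0 :: ∅
LTS(Q): 3 reachable states
  n0 = b.b.(0 + 0 + 0) :: —b→ n1
  n1 = b.(0 + 0 + 0) :: —b→ n2
  n2 = 0 + 0 + 0 :: ∅
Bisimilarity quotient blocks:
  B0 = {m0, n0}
  B1 = {m1, n1}
  B2 = {m2, n2}
m0 ∈ B0, n0 ∈ B0 → same block

P ~ Q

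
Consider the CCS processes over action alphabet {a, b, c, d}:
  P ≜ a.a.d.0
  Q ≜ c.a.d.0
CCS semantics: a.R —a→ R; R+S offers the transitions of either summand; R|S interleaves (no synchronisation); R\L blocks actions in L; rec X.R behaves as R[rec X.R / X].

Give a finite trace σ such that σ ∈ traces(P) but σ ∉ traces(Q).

a

Reachable graph of P (4 states):
  p0 = a.a.d.0 :: =a=> p1
  p1 = a.d.0 :: =a=> p2
  p2 = d.0 :: =d=> p3
  p3 = 0 :: ·
Reachable graph of Q (4 states):
  q0 = c.a.d.0 :: =c=> q1
  q1 = a.d.0 :: =a=> q2
  q2 = d.0 :: =d=> q3
  q3 = 0 :: ·
Executing a from P (initial set {p0}):
  step 1 (a): {p1}
  ✓ P
Executing a from Q (initial set {q0}):
  step 1 (a): ∅ (Q stuck)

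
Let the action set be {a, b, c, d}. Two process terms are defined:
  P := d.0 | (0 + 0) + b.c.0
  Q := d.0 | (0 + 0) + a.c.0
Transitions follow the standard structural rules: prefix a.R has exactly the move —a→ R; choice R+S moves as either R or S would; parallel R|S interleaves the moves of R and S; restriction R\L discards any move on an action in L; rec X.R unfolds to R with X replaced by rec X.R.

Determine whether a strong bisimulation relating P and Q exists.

LTS(P): 4 reachable states
  s0 = d.0 | (0 + 0) + b.c.0 has moves --b--▸ s1, --d--▸ s2
  s1 = c.0 has moves --c--▸ s3
  s2 = 0 | (0 + 0) has moves stopped
  s3 = 0 has moves stopped
LTS(Q): 4 reachable states
  t0 = d.0 | (0 + 0) + a.c.0 has moves --a--▸ t1, --d--▸ t2
  t1 = c.0 has moves --c--▸ t3
  t2 = 0 | (0 + 0) has moves stopped
  t3 = 0 has moves stopped
Partition-refinement fixed point:
  B0 = {s0}
  B1 = {s1, t1}
  B2 = {s2, s3, t2, t3}
  B3 = {t0}
s0 ∈ B0, t0 ∈ B3 → different blocks

NO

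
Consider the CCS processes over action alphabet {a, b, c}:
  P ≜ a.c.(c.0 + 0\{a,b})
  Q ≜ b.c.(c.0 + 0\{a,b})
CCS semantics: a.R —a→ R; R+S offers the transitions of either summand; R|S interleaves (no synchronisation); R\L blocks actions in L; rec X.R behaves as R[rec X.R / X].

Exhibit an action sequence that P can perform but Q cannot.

a

Reachable graph of P (4 states):
  p0 = a.c.(c.0 + 0\{a,b}) has moves --a--▸ p1
  p1 = c.(c.0 + 0\{a,b}) has moves --c--▸ p2
  p2 = c.0 + 0\{a,b} has moves --c--▸ p3
  p3 = 0 has moves deadlocked
Reachable graph of Q (4 states):
  q0 = b.c.(c.0 + 0\{a,b}) has moves --b--▸ q1
  q1 = c.(c.0 + 0\{a,b}) has moves --c--▸ q2
  q2 = c.0 + 0\{a,b} has moves --c--▸ q3
  q3 = 0 has moves deadlocked
Trace ⟨a⟩ through P, begin at {p0}:
  after a @ step 1: {p1}
  P completes σ.
Trace ⟨a⟩ through Q, begin at {q0}:
  after a @ step 1: ∅ (Q stuck)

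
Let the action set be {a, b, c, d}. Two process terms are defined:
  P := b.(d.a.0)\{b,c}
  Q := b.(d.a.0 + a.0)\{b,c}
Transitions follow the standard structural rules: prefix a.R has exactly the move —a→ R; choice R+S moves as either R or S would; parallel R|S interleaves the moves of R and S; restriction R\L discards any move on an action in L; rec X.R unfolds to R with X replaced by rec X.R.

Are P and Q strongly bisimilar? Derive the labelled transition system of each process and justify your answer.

not bisimilar

LTS(P): 4 reachable states
  s0 = b.(d.a.0)\{b,c} ⊢ ··b··> s1
  s1 = (d.a.0)\{b,c} ⊢ ··d··> s2
  s2 = (a.0)\{b,c} ⊢ ··a··> s3
  s3 = 0\{b,c} ⊢ ∅
LTS(Q): 4 reachable states
  t0 = b.(d.a.0 + a.0)\{b,c} ⊢ ··b··> t1
  t1 = (d.a.0 + a.0)\{b,c} ⊢ ··a··> t2, ··d··> t3
  t2 = 0\{b,c} ⊢ ∅
  t3 = (a.0)\{b,c} ⊢ ··a··> t2
Partition-refinement fixed point:
  B0 = {s0}
  B1 = {s1}
  B2 = {s2, t3}
  B3 = {s3, t2}
  B4 = {t0}
  B5 = {t1}
s0 ∈ B0, t0 ∈ B4 → different blocks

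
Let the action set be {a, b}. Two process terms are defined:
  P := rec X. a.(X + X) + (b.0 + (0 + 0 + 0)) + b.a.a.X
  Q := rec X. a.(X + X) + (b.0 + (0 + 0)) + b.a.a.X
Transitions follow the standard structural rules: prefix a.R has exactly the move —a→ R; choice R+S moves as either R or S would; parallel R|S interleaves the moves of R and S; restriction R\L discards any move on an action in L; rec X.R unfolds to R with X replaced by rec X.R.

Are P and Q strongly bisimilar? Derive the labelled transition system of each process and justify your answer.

Reachable graph of P (5 states):
  m0 = rec X. a.(X + X) + (b.0 + (0 + 0 + 0)) + b.a.a.X :: —a→ m1, —b→ m2, —b→ m3
  m1 = (rec X. a.(X + X) + (b.0 + (0 + 0 + 0)) + b.a.a.X) + (rec X. a.(X + X) + (b.0 + (0 + 0 + 0)) + b.a.a.X) :: —a→ m1, —b→ m2, —b→ m3
  m2 = 0 :: ∅
  m3 = a.a.(rec X. a.(X + X) + (b.0 + (0 + 0 + 0)) + b.a.a.X) :: —a→ m4
  m4 = a.(rec X. a.(X + X) + (b.0 + (0 + 0 + 0)) + b.a.a.X) :: —a→ m0
Reachable graph of Q (5 states):
  n0 = rec X. a.(X + X) + (b.0 + (0 + 0)) + b.a.a.X :: —a→ n1, —b→ n2, —b→ n3
  n1 = (rec X. a.(X + X) + (b.0 + (0 + 0)) + b.a.a.X) + (rec X. a.(X + X) + (b.0 + (0 + 0)) + b.a.a.X) :: —a→ n1, —b→ n2, —b→ n3
  n2 = 0 :: ∅
  n3 = a.a.(rec X. a.(X + X) + (b.0 + (0 + 0)) + b.a.a.X) :: —a→ n4
  n4 = a.(rec X. a.(X + X) + (b.0 + (0 + 0)) + b.a.a.X) :: —a→ n0
Partition-refinement fixed point:
  B0 = {m0, m1, n0, n1}
  B1 = {m3, n3}
  B2 = {m4, n4}
  B3 = {m2, n2}
m0 ∈ B0, n0 ∈ B0 → same block

YES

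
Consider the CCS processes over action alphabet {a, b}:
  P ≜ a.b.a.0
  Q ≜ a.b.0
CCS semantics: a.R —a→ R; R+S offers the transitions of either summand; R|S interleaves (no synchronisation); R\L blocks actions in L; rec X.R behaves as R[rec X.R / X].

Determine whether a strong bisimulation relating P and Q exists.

NO

P's transition system — 4 states:
  m0 = a.b.a.0 | —a→ m1
  m1 = b.a.0 | —b→ m2
  m2 = a.0 | —a→ m3
  m3 = 0 | ·
Q's transition system — 3 states:
  n0 = a.b.0 | —a→ n1
  n1 = b.0 | —b→ n2
  n2 = 0 | ·
Coarsest stable partition (strong bisimilarity classes):
  B0 = {m0}
  B1 = {m1}
  B2 = {m2}
  B3 = {m3, n2}
  B4 = {n0}
  B5 = {n1}
m0 ∈ B0, n0 ∈ B4 → different blocks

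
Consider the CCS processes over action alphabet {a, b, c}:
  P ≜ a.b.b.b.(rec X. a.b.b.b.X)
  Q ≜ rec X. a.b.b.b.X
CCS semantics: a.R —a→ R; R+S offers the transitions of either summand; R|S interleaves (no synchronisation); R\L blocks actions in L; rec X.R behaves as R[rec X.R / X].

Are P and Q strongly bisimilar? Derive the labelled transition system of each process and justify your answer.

P's transition system — 5 states:
  u0 = a.b.b.b.(rec X. a.b.b.b.X) → —a→ u1
  u1 = b.b.b.(rec X. a.b.b.b.X) → —b→ u2
  u2 = b.b.(rec X. a.b.b.b.X) → —b→ u3
  u3 = b.(rec X. a.b.b.b.X) → —b→ u4
  u4 = rec X. a.b.b.b.X → —a→ u1
Q's transition system — 4 states:
  v0 = rec X. a.b.b.b.X → —a→ v1
  v1 = b.b.b.(rec X. a.b.b.b.X) → —b→ v2
  v2 = b.b.(rec X. a.b.b.b.X) → —b→ v3
  v3 = b.(rec X. a.b.b.b.X) → —b→ v0
Bisimilarity quotient blocks:
  B0 = {u0, u4, v0}
  B1 = {u1, v1}
  B2 = {u2, v2}
  B3 = {u3, v3}
u0 ∈ B0, v0 ∈ B0 → same block

bisimilar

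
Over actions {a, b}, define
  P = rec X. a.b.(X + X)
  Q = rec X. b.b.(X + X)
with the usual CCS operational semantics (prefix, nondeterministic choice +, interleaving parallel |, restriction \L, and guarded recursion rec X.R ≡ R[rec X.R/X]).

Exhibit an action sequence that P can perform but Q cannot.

a

P's transition system — 3 states:
  m0 = rec X. a.b.(X + X) → --a--▸ m1
  m1 = b.((rec X. a.b.(X + X)) + (rec X. a.b.(X + X))) → --b--▸ m2
  m2 = (rec X. a.b.(X + X)) + (rec X. a.b.(X + X)) → --a--▸ m1
Q's transition system — 3 states:
  n0 = rec X. b.b.(X + X) → --b--▸ n1
  n1 = b.((rec X. b.b.(X + X)) + (rec X. b.b.(X + X))) → --b--▸ n2
  n2 = (rec X. b.b.(X + X)) + (rec X. b.b.(X + X)) → --b--▸ n1
Trace ⟨a⟩ through P, begin at {m0}:
  [1] a ⇒ {m1}
  P completes σ.
Trace ⟨a⟩ through Q, begin at {n0}:
  [1] a ⇒ ∅ (Q stuck)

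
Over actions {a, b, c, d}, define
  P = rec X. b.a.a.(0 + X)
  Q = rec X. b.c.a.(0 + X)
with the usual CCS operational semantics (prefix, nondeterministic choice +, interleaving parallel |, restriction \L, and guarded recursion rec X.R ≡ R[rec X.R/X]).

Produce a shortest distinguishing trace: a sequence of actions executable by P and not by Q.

ba

LTS(P): 4 reachable states
  m0 = rec X. b.a.a.(0 + X) ⊢ ··b··> m1
  m1 = a.a.(0 + (rec X. b.a.a.(0 + X))) ⊢ ··a··> m2
  m2 = a.(0 + (rec X. b.a.a.(0 + X))) ⊢ ··a··> m3
  m3 = 0 + (rec X. b.a.a.(0 + X)) ⊢ ··b··> m1
LTS(Q): 4 reachable states
  n0 = rec X. b.c.a.(0 + X) ⊢ ··b··> n1
  n1 = c.a.(0 + (rec X. b.c.a.(0 + X))) ⊢ ··c··> n2
  n2 = a.(0 + (rec X. b.c.a.(0 + X))) ⊢ ··a··> n3
  n3 = 0 + (rec X. b.c.a.(0 + X)) ⊢ ··b··> n1
Trace ⟨ba⟩ through P, begin at {m0}:
  step 1 (b): {m1}
  step 2 (a): {m2}
  — P admits the full trace.
Trace ⟨ba⟩ through Q, begin at {n0}:
  step 1 (b): {n1}
  step 2 (a): ∅ (Q stuck)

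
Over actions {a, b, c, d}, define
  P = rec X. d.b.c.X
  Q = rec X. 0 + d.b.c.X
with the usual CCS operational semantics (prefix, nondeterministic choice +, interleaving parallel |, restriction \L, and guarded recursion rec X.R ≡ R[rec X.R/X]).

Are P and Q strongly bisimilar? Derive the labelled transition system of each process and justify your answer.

P's transition system — 3 states:
  s0 = rec X. d.b.c.X :: -d-> s1
  s1 = b.c.(rec X. d.b.c.X) :: -b-> s2
  s2 = c.(rec X. d.b.c.X) :: -c-> s0
Q's transition system — 3 states:
  t0 = rec X. 0 + d.b.c.X :: -d-> t1
  t1 = b.c.(rec X. 0 + d.b.c.X) :: -b-> t2
  t2 = c.(rec X. 0 + d.b.c.X) :: -c-> t0
Bisimilarity quotient blocks:
  B0 = {s0, t0}
  B1 = {s1, t1}
  B2 = {s2, t2}
s0 ∈ B0, t0 ∈ B0 → same block

P ~ Q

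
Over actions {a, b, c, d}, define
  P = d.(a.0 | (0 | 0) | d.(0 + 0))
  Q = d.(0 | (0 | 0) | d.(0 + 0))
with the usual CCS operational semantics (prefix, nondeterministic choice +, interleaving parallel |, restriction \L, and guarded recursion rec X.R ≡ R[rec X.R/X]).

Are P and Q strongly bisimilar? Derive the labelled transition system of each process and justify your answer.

Reachable graph of P (5 states):
  u0 = d.(a.0 | (0 | 0) | d.(0 + 0)) → —d→ u1
  u1 = a.0 | (0 | 0) | d.(0 + 0) → —a→ u2, —d→ u3
  u2 = 0 | (0 | 0) | d.(0 + 0) → —d→ u4
  u3 = a.0 | (0 | 0) | (0 + 0) → —a→ u4
  u4 = 0 | (0 | 0) | (0 + 0) → (no moves)
Reachable graph of Q (3 states):
  v0 = d.(0 | (0 | 0) | d.(0 + 0)) → —d→ v1
  v1 = 0 | (0 | 0) | d.(0 + 0) → —d→ v2
  v2 = 0 | (0 | 0) | (0 + 0) → (no moves)
Partition-refinement fixed point:
  B0 = {u0}
  B1 = {u1}
  B2 = {u3}
  B3 = {u4, v2}
  B4 = {u2, v1}
  B5 = {v0}
u0 ∈ B0, v0 ∈ B5 → different blocks

not bisimilar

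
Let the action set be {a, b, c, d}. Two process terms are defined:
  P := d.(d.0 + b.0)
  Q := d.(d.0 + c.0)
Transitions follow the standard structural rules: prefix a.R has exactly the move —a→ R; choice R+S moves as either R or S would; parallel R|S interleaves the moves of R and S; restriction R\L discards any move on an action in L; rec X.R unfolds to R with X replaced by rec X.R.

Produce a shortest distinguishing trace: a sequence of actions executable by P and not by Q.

db

Reachable graph of P (3 states):
  u0 = d.(d.0 + b.0) ⊢ —d→ u1
  u1 = d.0 + b.0 ⊢ —b→ u2, —d→ u2
  u2 = 0 ⊢ ·
Reachable graph of Q (3 states):
  v0 = d.(d.0 + c.0) ⊢ —d→ v1
  v1 = d.0 + c.0 ⊢ —c→ v2, —d→ v2
  v2 = 0 ⊢ ·
Executing db from P (initial set {u0}):
  after d @ step 1: {u1}
  after b @ step 2: {u2}
  ✓ P
Executing db from Q (initial set {v0}):
  after d @ step 1: {v1}
  after b @ step 2: no successor for Q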